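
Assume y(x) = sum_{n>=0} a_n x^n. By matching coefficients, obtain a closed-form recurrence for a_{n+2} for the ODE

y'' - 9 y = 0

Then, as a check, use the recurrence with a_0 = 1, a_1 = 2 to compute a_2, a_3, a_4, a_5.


Substitute y = sum_n a_n x^n into y'' + (const) y = 0.
y''(x) = sum_{n>=0} (n+2)(n+1) a_{n+2} x^n.
The ODE becomes sum_n [(n+2)(n+1) a_{n+2} - 9 a_n] x^n = 0.
Setting each coefficient to zero gives the recurrence:
  (n+2)(n+1) a_{n+2} - 9 a_n = 0,
  a_{n+2} = 9 / ((n+1)(n+2)) a_n.

Check with a_0 = 1, a_1 = 2 (apply the recurrence for n = 0, 1, 2, 3): a_0 = 1, a_1 = 2, a_2 = 9/2, a_3 = 3, a_4 = 27/8, a_5 = 27/20.

a_{n+2} = 9/((n+1)(n+2)) * a_n; check: a_0 = 1, a_1 = 2, a_2 = 9/2, a_3 = 3, a_4 = 27/8, a_5 = 27/20


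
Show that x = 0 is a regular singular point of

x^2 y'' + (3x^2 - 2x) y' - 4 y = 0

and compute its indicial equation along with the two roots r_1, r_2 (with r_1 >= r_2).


Divide by x^2 to reach normal form y'' + P_1(x) y' + P_2(x) y = 0 with P_1(x) = 3 - 2/x and P_2(x) = -4/x^2.
x = 0 is a singular point because the y'-coefficient 3 - 2/x has a pole at x = 0 and the y-coefficient -4/x^2 has a pole at x = 0.
It is a regular singular point because x P_1(x) = p(x) = 3x - 2 and x^2 P_2(x) = q(x) = -4 are polynomials, hence analytic at x = 0.
p(0) = -2,  q(0) = -4.
Indicial equation: r(r-1) + p(0) r + q(0) = 0, i.e. r^2 + (p(0) - 1) r + q(0) = 0, i.e. r^2 - 3 r - 4 = 0.
Discriminant: (-3)^2 - 4(-4) = 25, so r = (3 ± 5)/2.
Solving: r_1 = 4, r_2 = -1.

indicial: r^2 - 3 r - 4 = 0; roots r_1 = 4, r_2 = -1


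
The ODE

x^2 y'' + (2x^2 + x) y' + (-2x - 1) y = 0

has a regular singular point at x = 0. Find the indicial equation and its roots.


Divide by x^2 to reach normal form y'' + P_1(x) y' + P_2(x) y = 0 with P_1(x) = 2 + 1/x and P_2(x) = -2/x - 1/x^2.
x = 0 is a singular point because the y'-coefficient 2 + 1/x has a pole at x = 0 and the y-coefficient -2/x - 1/x^2 has a pole at x = 0.
It is a regular singular point because x P_1(x) = p(x) = 2x + 1 and x^2 P_2(x) = q(x) = -2x - 1 are polynomials, hence analytic at x = 0.
p(0) = 1,  q(0) = -1.
Indicial equation: r(r-1) + p(0) r + q(0) = 0, i.e. r^2 + (p(0) - 1) r + q(0) = 0, i.e. r^2 - 1 = 0.
Discriminant: (0)^2 - 4(-1) = 4, so r = (0 ± 2)/2.
Solving: r_1 = 1, r_2 = -1.

indicial: r^2 - 1 = 0; roots r_1 = 1, r_2 = -1


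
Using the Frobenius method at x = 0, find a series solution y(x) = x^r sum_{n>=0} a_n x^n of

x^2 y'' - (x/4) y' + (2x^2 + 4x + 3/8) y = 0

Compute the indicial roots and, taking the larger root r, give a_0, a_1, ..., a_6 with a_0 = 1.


Write in Frobenius form y'' + (p(x)/x) y' + (q(x)/x^2) y = 0:
  p(x) = -1/4,  q(x) = 2x^2 + 4x + 3/8.
Indicial equation: r(r-1) + (-1/4) r + (3/8) = 0 -> roots r_1 = 3/4, r_2 = 1/2.
Take r = r_1 = 3/4. Let y(x) = x^r sum_{n>=0} a_n x^n with a_0 = 1.
Substitute y = x^r sum a_n x^n and match x^{r+n}. The recurrence is
  D(n) a_n + 4 a_{n-1} + 2 a_{n-2} = 0,  where D(n) = (r+n)(r+n-1) + (-1/4)(r+n) + (3/8).
  a_n = [-4 a_{n-1} - 2 a_{n-2}] / D(n).
Since the indicial polynomial factors as (r - r_1)(r - r_2), D(n) = (r_1 + n - r_1)(r_1 + n - r_2) = n(n + 1/4).
Evaluating step by step (a_0 = 1):
  n = 1: D(1) = 1(1 + 1/4) = 5/4; numerator = -4(1) = -4; a_1 = (-4)/(5/4) = -16/5
  n = 2: D(2) = 2(2 + 1/4) = 9/2; numerator = -4(-16/5) - 2(1) = 54/5; a_2 = (54/5)/(9/2) = 12/5
  n = 3: D(3) = 3(3 + 1/4) = 39/4; numerator = -4(12/5) - 2(-16/5) = -16/5; a_3 = (-16/5)/(39/4) = -64/195
  n = 4: D(4) = 4(4 + 1/4) = 17; numerator = -4(-64/195) - 2(12/5) = -136/39; a_4 = (-136/39)/(17) = -8/39
  n = 5: D(5) = 5(5 + 1/4) = 105/4; numerator = -4(-8/39) - 2(-64/195) = 96/65; a_5 = (96/65)/(105/4) = 128/2275
  n = 6: D(6) = 6(6 + 1/4) = 75/2; numerator = -4(128/2275) - 2(-8/39) = 1264/6825; a_6 = (1264/6825)/(75/2) = 2528/511875

r = 3/4; a_0 = 1; a_1 = -16/5; a_2 = 12/5; a_3 = -64/195; a_4 = -8/39; a_5 = 128/2275; a_6 = 2528/511875


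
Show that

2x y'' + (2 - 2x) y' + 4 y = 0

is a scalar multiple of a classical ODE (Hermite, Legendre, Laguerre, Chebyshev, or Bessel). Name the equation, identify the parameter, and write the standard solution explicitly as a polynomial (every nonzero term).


All three coefficients share the factor 2; dividing through by 2 gives  x y'' + (1 - x) y' + 2 y = 0.
This matches the Laguerre equation x y'' + (1 - x) y' + n y = 0 with n = 2; the polynomial solution is L_2(x).
With y = sum_k a_k x^k, matching x^k gives (k+1)k a_{k+1} + (k+1) a_{k+1} - k a_k + n a_k = 0, i.e. (k+1)^2 a_{k+1} = (k - n) a_k = (k - 2) a_k. The right side vanishes at k = 2, so the series terminates at degree 2.
Standard normalization L_n(0) = 1 gives a_0 = 1. Work upward with a_{k+1} = (k - 2) a_k / (k+1)^2:
  a_1 = (0 - 2)(1) / 1^2 = -2/1 = -2
  a_2 = (1 - 2)(-2) / 2^2 = 2/4 = 1/2
Hence L_2(x) = x^2/2 - 2 x + 1.

L_2(x); series = x^2/2 - 2 x + 1


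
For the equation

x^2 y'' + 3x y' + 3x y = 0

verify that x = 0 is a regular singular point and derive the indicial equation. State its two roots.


Divide by x^2 to reach normal form y'' + P_1(x) y' + P_2(x) y = 0 with P_1(x) = 3/x and P_2(x) = 3/x.
x = 0 is a singular point because the y'-coefficient 3/x has a pole at x = 0 and the y-coefficient 3/x has a pole at x = 0.
It is a regular singular point because x P_1(x) = p(x) = 3 and x^2 P_2(x) = q(x) = 3x are polynomials, hence analytic at x = 0.
p(0) = 3,  q(0) = 0.
Indicial equation: r(r-1) + p(0) r + q(0) = 0, i.e. r^2 + (p(0) - 1) r + q(0) = 0, i.e. r^2 + 2 r = 0.
Discriminant: (2)^2 - 4(0) = 4, so r = (-2 ± 2)/2.
Solving: r_1 = 0, r_2 = -2.

indicial: r^2 + 2 r = 0; roots r_1 = 0, r_2 = -2


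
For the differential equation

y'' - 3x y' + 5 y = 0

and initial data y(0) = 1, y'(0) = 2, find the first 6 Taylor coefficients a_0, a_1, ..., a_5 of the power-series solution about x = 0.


Ansatz: y(x) = sum_{n>=0} a_n x^n, so y'(x) = sum_{n>=1} n a_n x^(n-1) and y''(x) = sum_{n>=2} n(n-1) a_n x^(n-2).
Substitute into P(x) y'' + Q(x) y' + R(x) y = 0 with P(x) = 1, Q(x) = -3x, R(x) = 5, and match powers of x.
Initial conditions: a_0 = 1, a_1 = 2.
Setting the coefficient of each power of x to zero and solving order by order (substituting the coefficients already found):
  x^0: 2 a_2 + 5 a_0 = 0  ->  2 a_2 = -5 a_0 = -5  ->  a_2 = -5/2
  x^1: 6 a_3 + 2 a_1 = 0  ->  6 a_3 = -2 a_1 = -4  ->  a_3 = -2/3
  x^2: 12 a_4 - a_2 = 0  ->  12 a_4 = a_2 = -5/2  ->  a_4 = -5/24
  x^3: 20 a_5 - 4 a_3 = 0  ->  20 a_5 = 4 a_3 = -8/3  ->  a_5 = -2/15
Truncated series: y(x) = 1 + 2 x - (5/2) x^2 - (2/3) x^3 - (5/24) x^4 - (2/15) x^5 + O(x^6).

a_0 = 1; a_1 = 2; a_2 = -5/2; a_3 = -2/3; a_4 = -5/24; a_5 = -2/15


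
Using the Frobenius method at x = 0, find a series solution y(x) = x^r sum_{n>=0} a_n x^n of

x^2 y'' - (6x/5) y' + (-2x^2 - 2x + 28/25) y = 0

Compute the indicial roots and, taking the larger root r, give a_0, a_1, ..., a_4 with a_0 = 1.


Write in Frobenius form y'' + (p(x)/x) y' + (q(x)/x^2) y = 0:
  p(x) = -6/5,  q(x) = -2x^2 - 2x + 28/25.
Indicial equation: r(r-1) + (-6/5) r + (28/25) = 0 -> roots r_1 = 7/5, r_2 = 4/5.
Take r = r_1 = 7/5. Let y(x) = x^r sum_{n>=0} a_n x^n with a_0 = 1.
Substitute y = x^r sum a_n x^n and match x^{r+n}. The recurrence is
  D(n) a_n - 2 a_{n-1} - 2 a_{n-2} = 0,  where D(n) = (r+n)(r+n-1) + (-6/5)(r+n) + (28/25).
  a_n = [2 a_{n-1} + 2 a_{n-2}] / D(n).
Since the indicial polynomial factors as (r - r_1)(r - r_2), D(n) = (r_1 + n - r_1)(r_1 + n - r_2) = n(n + 3/5).
Evaluating step by step (a_0 = 1):
  n = 1: D(1) = 1(1 + 3/5) = 8/5; numerator = 2(1) = 2; a_1 = (2)/(8/5) = 5/4
  n = 2: D(2) = 2(2 + 3/5) = 26/5; numerator = 2(5/4) + 2(1) = 9/2; a_2 = (9/2)/(26/5) = 45/52
  n = 3: D(3) = 3(3 + 3/5) = 54/5; numerator = 2(45/52) + 2(5/4) = 55/13; a_3 = (55/13)/(54/5) = 275/702
  n = 4: D(4) = 4(4 + 3/5) = 92/5; numerator = 2(275/702) + 2(45/52) = 1765/702; a_4 = (1765/702)/(92/5) = 8825/64584

r = 7/5; a_0 = 1; a_1 = 5/4; a_2 = 45/52; a_3 = 275/702; a_4 = 8825/64584


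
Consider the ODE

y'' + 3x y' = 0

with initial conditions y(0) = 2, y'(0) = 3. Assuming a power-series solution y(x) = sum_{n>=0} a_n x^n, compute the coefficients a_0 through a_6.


Ansatz: y(x) = sum_{n>=0} a_n x^n, so y'(x) = sum_{n>=1} n a_n x^(n-1) and y''(x) = sum_{n>=2} n(n-1) a_n x^(n-2).
Substitute into P(x) y'' + Q(x) y' + R(x) y = 0 with P(x) = 1, Q(x) = 3x, R(x) = 0, and match powers of x.
Initial conditions: a_0 = 2, a_1 = 3.
Setting the coefficient of each power of x to zero and solving order by order (substituting the coefficients already found):
  x^0: 2 a_2 = 0  ->  a_2 = 0
  x^1: 6 a_3 + 3 a_1 = 0  ->  6 a_3 = -3 a_1 = -9  ->  a_3 = -3/2
  x^2: 12 a_4 + 6 a_2 = 0  ->  12 a_4 = -6 a_2 = 0  ->  a_4 = 0
  x^3: 20 a_5 + 9 a_3 = 0  ->  20 a_5 = -9 a_3 = 27/2  ->  a_5 = 27/40
  x^4: 30 a_6 + 12 a_4 = 0  ->  30 a_6 = -12 a_4 = 0  ->  a_6 = 0
Truncated series: y(x) = 2 + 3 x - (3/2) x^3 + (27/40) x^5 + O(x^7).

a_0 = 2; a_1 = 3; a_2 = 0; a_3 = -3/2; a_4 = 0; a_5 = 27/40; a_6 = 0


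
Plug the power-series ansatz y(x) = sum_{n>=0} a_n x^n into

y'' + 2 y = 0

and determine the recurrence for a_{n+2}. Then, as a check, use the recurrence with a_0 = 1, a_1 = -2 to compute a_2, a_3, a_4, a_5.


Substitute y = sum_n a_n x^n into y'' + (const) y = 0.
y''(x) = sum_{n>=0} (n+2)(n+1) a_{n+2} x^n.
The ODE becomes sum_n [(n+2)(n+1) a_{n+2} + 2 a_n] x^n = 0.
Setting each coefficient to zero gives the recurrence:
  (n+2)(n+1) a_{n+2} + 2 a_n = 0,
  a_{n+2} = -2 / ((n+1)(n+2)) a_n.

Check with a_0 = 1, a_1 = -2 (apply the recurrence for n = 0, 1, 2, 3): a_0 = 1, a_1 = -2, a_2 = -1, a_3 = 2/3, a_4 = 1/6, a_5 = -1/15.

a_{n+2} = -2/((n+1)(n+2)) * a_n; check: a_0 = 1, a_1 = -2, a_2 = -1, a_3 = 2/3, a_4 = 1/6, a_5 = -1/15


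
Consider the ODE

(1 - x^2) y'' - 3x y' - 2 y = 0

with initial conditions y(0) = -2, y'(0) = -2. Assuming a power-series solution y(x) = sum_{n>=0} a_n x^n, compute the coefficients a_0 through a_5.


Ansatz: y(x) = sum_{n>=0} a_n x^n, so y'(x) = sum_{n>=1} n a_n x^(n-1) and y''(x) = sum_{n>=2} n(n-1) a_n x^(n-2).
Substitute into P(x) y'' + Q(x) y' + R(x) y = 0 with P(x) = 1 - x^2, Q(x) = -3x, R(x) = -2, and match powers of x.
Initial conditions: a_0 = -2, a_1 = -2.
Setting the coefficient of each power of x to zero and solving order by order (substituting the coefficients already found):
  x^0: 2 a_2 - 2 a_0 = 0  ->  2 a_2 = 2 a_0 = -4  ->  a_2 = -2
  x^1: 6 a_3 - 5 a_1 = 0  ->  6 a_3 = 5 a_1 = -10  ->  a_3 = -5/3
  x^2: 12 a_4 - 10 a_2 = 0  ->  12 a_4 = 10 a_2 = -20  ->  a_4 = -5/3
  x^3: 20 a_5 - 17 a_3 = 0  ->  20 a_5 = 17 a_3 = -85/3  ->  a_5 = -17/12
Truncated series: y(x) = -2 - 2 x - 2 x^2 - (5/3) x^3 - (5/3) x^4 - (17/12) x^5 + O(x^6).

a_0 = -2; a_1 = -2; a_2 = -2; a_3 = -5/3; a_4 = -5/3; a_5 = -17/12


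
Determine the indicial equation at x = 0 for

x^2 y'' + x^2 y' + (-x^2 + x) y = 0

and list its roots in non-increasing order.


Divide by x^2 to reach normal form y'' + P_1(x) y' + P_2(x) y = 0 with P_1(x) = 1 and P_2(x) = -1 + 1/x.
x = 0 is a singular point because the y-coefficient -1 + 1/x has a pole at x = 0.
It is a regular singular point because x P_1(x) = p(x) = x and x^2 P_2(x) = q(x) = -x^2 + x are polynomials, hence analytic at x = 0.
p(0) = 0,  q(0) = 0.
Indicial equation: r(r-1) + p(0) r + q(0) = 0, i.e. r^2 + (p(0) - 1) r + q(0) = 0, i.e. r^2 - 1 r = 0.
Discriminant: (-1)^2 - 4(0) = 1, so r = (1 ± 1)/2.
Solving: r_1 = 1, r_2 = 0.

indicial: r^2 - 1 r = 0; roots r_1 = 1, r_2 = 0


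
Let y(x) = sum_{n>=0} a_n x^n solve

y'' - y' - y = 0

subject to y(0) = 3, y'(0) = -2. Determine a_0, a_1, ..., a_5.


Ansatz: y(x) = sum_{n>=0} a_n x^n, so y'(x) = sum_{n>=1} n a_n x^(n-1) and y''(x) = sum_{n>=2} n(n-1) a_n x^(n-2).
Substitute into P(x) y'' + Q(x) y' + R(x) y = 0 with P(x) = 1, Q(x) = -1, R(x) = -1, and match powers of x.
Initial conditions: a_0 = 3, a_1 = -2.
Setting the coefficient of each power of x to zero and solving order by order (substituting the coefficients already found):
  x^0: 2 a_2 - a_1 - a_0 = 0  ->  2 a_2 = a_1 + a_0 = 1  ->  a_2 = 1/2
  x^1: 6 a_3 - 2 a_2 - a_1 = 0  ->  6 a_3 = 2 a_2 + a_1 = -1  ->  a_3 = -1/6
  x^2: 12 a_4 - 3 a_3 - a_2 = 0  ->  12 a_4 = 3 a_3 + a_2 = 0  ->  a_4 = 0
  x^3: 20 a_5 - 4 a_4 - a_3 = 0  ->  20 a_5 = 4 a_4 + a_3 = -1/6  ->  a_5 = -1/120
Truncated series: y(x) = 3 - 2 x + (1/2) x^2 - (1/6) x^3 - (1/120) x^5 + O(x^6).

a_0 = 3; a_1 = -2; a_2 = 1/2; a_3 = -1/6; a_4 = 0; a_5 = -1/120


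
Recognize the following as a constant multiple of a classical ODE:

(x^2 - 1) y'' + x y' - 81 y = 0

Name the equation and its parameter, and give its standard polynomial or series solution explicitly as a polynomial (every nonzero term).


All three coefficients share the factor -1; dividing through by -1 gives  (1 - x^2) y'' - x y' + 81 y = 0.
This matches the Chebyshev equation (1 - x^2) y'' - x y' + n^2 y = 0 (note the -x y' term, not -2x y') with n^2 = 81, so n = 9; the polynomial solution is T_9(x).
With y = sum_k a_k x^k, matching x^k gives (k+2)(k+1) a_{k+2} = (k^2 - n^2) a_k = (k - 9)(k + 9) a_k. The right side vanishes at k = 9, so the series with the parity of 9 terminates at degree 9.
Standard normalization: leading coefficient of T_n is 2^(n-1), so a_9 = 2^8 = 256. Work downward with a_k = (k+1)(k+2) a_{k+2} / ((k - 9)(k + 9)):
  a_7 = (8)(9)(256) / ((7 - 9)(7 + 9)) = 18432/(-32) = -576
  a_5 = (6)(7)(-576) / ((5 - 9)(5 + 9)) = -24192/(-56) = 432
  a_3 = (4)(5)(432) / ((3 - 9)(3 + 9)) = 8640/(-72) = -120
  a_1 = (2)(3)(-120) / ((1 - 9)(1 + 9)) = -720/(-80) = 9
Hence T_9(x) = 256 x^9 - 576 x^7 + 432 x^5 - 120 x^3 + 9 x.

T_9(x); series = 256 x^9 - 576 x^7 + 432 x^5 - 120 x^3 + 9 x


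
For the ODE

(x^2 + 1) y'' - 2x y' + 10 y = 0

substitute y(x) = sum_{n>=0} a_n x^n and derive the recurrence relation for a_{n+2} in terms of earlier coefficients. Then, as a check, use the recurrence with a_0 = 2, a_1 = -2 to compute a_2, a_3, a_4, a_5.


Substitute y = sum_n a_n x^n.
(1 + 1 x^2) y'' contributes (n+2)(n+1) a_{n+2} + n(n-1) a_n at x^n.
-2 x y'(x) contributes -2 n a_n at x^n.
10 y(x) contributes 10 a_n at x^n.
Matching x^n: (n+2)(n+1) a_{n+2} + (n(n-1) - 2 n + 10) a_n = 0.
Thus a_{n+2} = (-n(n-1) + 2 n - 10) / ((n+1)(n+2)) * a_n.

Check with a_0 = 2, a_1 = -2 (apply the recurrence for n = 0, 1, 2, 3): a_0 = 2, a_1 = -2, a_2 = -10, a_3 = 8/3, a_4 = 20/3, a_5 = -4/3.

a_(n+2) = (-n(n-1) + 2 n - 10) / ((n+1)(n+2)) * a_n; check: a_0 = 2, a_1 = -2, a_2 = -10, a_3 = 8/3, a_4 = 20/3, a_5 = -4/3


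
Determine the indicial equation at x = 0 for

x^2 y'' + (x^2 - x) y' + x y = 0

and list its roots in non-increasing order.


Divide by x^2 to reach normal form y'' + P_1(x) y' + P_2(x) y = 0 with P_1(x) = 1 - 1/x and P_2(x) = 1/x.
x = 0 is a singular point because the y'-coefficient 1 - 1/x has a pole at x = 0 and the y-coefficient 1/x has a pole at x = 0.
It is a regular singular point because x P_1(x) = p(x) = x - 1 and x^2 P_2(x) = q(x) = x are polynomials, hence analytic at x = 0.
p(0) = -1,  q(0) = 0.
Indicial equation: r(r-1) + p(0) r + q(0) = 0, i.e. r^2 + (p(0) - 1) r + q(0) = 0, i.e. r^2 - 2 r = 0.
Discriminant: (-2)^2 - 4(0) = 4, so r = (2 ± 2)/2.
Solving: r_1 = 2, r_2 = 0.

indicial: r^2 - 2 r = 0; roots r_1 = 2, r_2 = 0


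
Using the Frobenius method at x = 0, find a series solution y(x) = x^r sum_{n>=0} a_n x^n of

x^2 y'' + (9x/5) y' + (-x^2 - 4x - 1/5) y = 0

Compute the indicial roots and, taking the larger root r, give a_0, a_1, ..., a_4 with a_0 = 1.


Write in Frobenius form y'' + (p(x)/x) y' + (q(x)/x^2) y = 0:
  p(x) = 9/5,  q(x) = -x^2 - 4x - 1/5.
Indicial equation: r(r-1) + (9/5) r + (-1/5) = 0 -> roots r_1 = 1/5, r_2 = -1.
Take r = r_1 = 1/5. Let y(x) = x^r sum_{n>=0} a_n x^n with a_0 = 1.
Substitute y = x^r sum a_n x^n and match x^{r+n}. The recurrence is
  D(n) a_n - 4 a_{n-1} - 1 a_{n-2} = 0,  where D(n) = (r+n)(r+n-1) + (9/5)(r+n) + (-1/5).
  a_n = [4 a_{n-1} + 1 a_{n-2}] / D(n).
Since the indicial polynomial factors as (r - r_1)(r - r_2), D(n) = (r_1 + n - r_1)(r_1 + n - r_2) = n(n + 6/5).
Evaluating step by step (a_0 = 1):
  n = 1: D(1) = 1(1 + 6/5) = 11/5; numerator = 4(1) = 4; a_1 = (4)/(11/5) = 20/11
  n = 2: D(2) = 2(2 + 6/5) = 32/5; numerator = 4(20/11) + 1(1) = 91/11; a_2 = (91/11)/(32/5) = 455/352
  n = 3: D(3) = 3(3 + 6/5) = 63/5; numerator = 4(455/352) + 1(20/11) = 615/88; a_3 = (615/88)/(63/5) = 1025/1848
  n = 4: D(4) = 4(4 + 6/5) = 104/5; numerator = 4(1025/1848) + 1(455/352) = 25955/7392; a_4 = (25955/7392)/(104/5) = 129775/768768

r = 1/5; a_0 = 1; a_1 = 20/11; a_2 = 455/352; a_3 = 1025/1848; a_4 = 129775/768768


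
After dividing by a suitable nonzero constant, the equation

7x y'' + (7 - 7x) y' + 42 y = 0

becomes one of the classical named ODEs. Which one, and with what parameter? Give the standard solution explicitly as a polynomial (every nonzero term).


All three coefficients share the factor 7; dividing through by 7 gives  x y'' + (1 - x) y' + 6 y = 0.
This matches the Laguerre equation x y'' + (1 - x) y' + n y = 0 with n = 6; the polynomial solution is L_6(x).
With y = sum_k a_k x^k, matching x^k gives (k+1)k a_{k+1} + (k+1) a_{k+1} - k a_k + n a_k = 0, i.e. (k+1)^2 a_{k+1} = (k - n) a_k = (k - 6) a_k. The right side vanishes at k = 6, so the series terminates at degree 6.
Standard normalization L_n(0) = 1 gives a_0 = 1. Work upward with a_{k+1} = (k - 6) a_k / (k+1)^2:
  a_1 = (0 - 6)(1) / 1^2 = -6/1 = -6
  a_2 = (1 - 6)(-6) / 2^2 = 30/4 = 15/2
  a_3 = (2 - 6)(15/2) / 3^2 = -30/9 = -10/3
  a_4 = (3 - 6)(-10/3) / 4^2 = 10/16 = 5/8
  a_5 = (4 - 6)(5/8) / 5^2 = (-5/4)/25 = -1/20
  a_6 = (5 - 6)(-1/20) / 6^2 = (1/20)/36 = 1/720
Hence L_6(x) = x^6/720 - x^5/20 + 5 x^4/8 - 10 x^3/3 + 15 x^2/2 - 6 x + 1.

L_6(x); series = x^6/720 - x^5/20 + 5 x^4/8 - 10 x^3/3 + 15 x^2/2 - 6 x + 1


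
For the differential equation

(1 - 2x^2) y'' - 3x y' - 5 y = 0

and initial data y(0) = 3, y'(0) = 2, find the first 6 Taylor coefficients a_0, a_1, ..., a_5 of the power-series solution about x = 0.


Ansatz: y(x) = sum_{n>=0} a_n x^n, so y'(x) = sum_{n>=1} n a_n x^(n-1) and y''(x) = sum_{n>=2} n(n-1) a_n x^(n-2).
Substitute into P(x) y'' + Q(x) y' + R(x) y = 0 with P(x) = 1 - 2x^2, Q(x) = -3x, R(x) = -5, and match powers of x.
Initial conditions: a_0 = 3, a_1 = 2.
Setting the coefficient of each power of x to zero and solving order by order (substituting the coefficients already found):
  x^0: 2 a_2 - 5 a_0 = 0  ->  2 a_2 = 5 a_0 = 15  ->  a_2 = 15/2
  x^1: 6 a_3 - 8 a_1 = 0  ->  6 a_3 = 8 a_1 = 16  ->  a_3 = 8/3
  x^2: 12 a_4 - 15 a_2 = 0  ->  12 a_4 = 15 a_2 = 225/2  ->  a_4 = 75/8
  x^3: 20 a_5 - 26 a_3 = 0  ->  20 a_5 = 26 a_3 = 208/3  ->  a_5 = 52/15
Truncated series: y(x) = 3 + 2 x + (15/2) x^2 + (8/3) x^3 + (75/8) x^4 + (52/15) x^5 + O(x^6).

a_0 = 3; a_1 = 2; a_2 = 15/2; a_3 = 8/3; a_4 = 75/8; a_5 = 52/15


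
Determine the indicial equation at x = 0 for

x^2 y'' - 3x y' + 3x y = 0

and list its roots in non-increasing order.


Divide by x^2 to reach normal form y'' + P_1(x) y' + P_2(x) y = 0 with P_1(x) = -3/x and P_2(x) = 3/x.
x = 0 is a singular point because the y'-coefficient -3/x has a pole at x = 0 and the y-coefficient 3/x has a pole at x = 0.
It is a regular singular point because x P_1(x) = p(x) = -3 and x^2 P_2(x) = q(x) = 3x are polynomials, hence analytic at x = 0.
p(0) = -3,  q(0) = 0.
Indicial equation: r(r-1) + p(0) r + q(0) = 0, i.e. r^2 + (p(0) - 1) r + q(0) = 0, i.e. r^2 - 4 r = 0.
Discriminant: (-4)^2 - 4(0) = 16, so r = (4 ± 4)/2.
Solving: r_1 = 4, r_2 = 0.

indicial: r^2 - 4 r = 0; roots r_1 = 4, r_2 = 0


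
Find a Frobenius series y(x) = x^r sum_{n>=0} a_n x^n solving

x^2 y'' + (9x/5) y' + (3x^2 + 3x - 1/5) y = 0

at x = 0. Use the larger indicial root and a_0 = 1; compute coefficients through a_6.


Write in Frobenius form y'' + (p(x)/x) y' + (q(x)/x^2) y = 0:
  p(x) = 9/5,  q(x) = 3x^2 + 3x - 1/5.
Indicial equation: r(r-1) + (9/5) r + (-1/5) = 0 -> roots r_1 = 1/5, r_2 = -1.
Take r = r_1 = 1/5. Let y(x) = x^r sum_{n>=0} a_n x^n with a_0 = 1.
Substitute y = x^r sum a_n x^n and match x^{r+n}. The recurrence is
  D(n) a_n + 3 a_{n-1} + 3 a_{n-2} = 0,  where D(n) = (r+n)(r+n-1) + (9/5)(r+n) + (-1/5).
  a_n = [-3 a_{n-1} - 3 a_{n-2}] / D(n).
Since the indicial polynomial factors as (r - r_1)(r - r_2), D(n) = (r_1 + n - r_1)(r_1 + n - r_2) = n(n + 6/5).
Evaluating step by step (a_0 = 1):
  n = 1: D(1) = 1(1 + 6/5) = 11/5; numerator = -3(1) = -3; a_1 = (-3)/(11/5) = -15/11
  n = 2: D(2) = 2(2 + 6/5) = 32/5; numerator = -3(-15/11) - 3(1) = 12/11; a_2 = (12/11)/(32/5) = 15/88
  n = 3: D(3) = 3(3 + 6/5) = 63/5; numerator = -3(15/88) - 3(-15/11) = 315/88; a_3 = (315/88)/(63/5) = 25/88
  n = 4: D(4) = 4(4 + 6/5) = 104/5; numerator = -3(25/88) - 3(15/88) = -15/11; a_4 = (-15/11)/(104/5) = -75/1144
  n = 5: D(5) = 5(5 + 6/5) = 31; numerator = -3(-75/1144) - 3(25/88) = -375/572; a_5 = (-375/572)/(31) = -375/17732
  n = 6: D(6) = 6(6 + 6/5) = 216/5; numerator = -3(-375/17732) - 3(-75/1144) = 9225/35464; a_6 = (9225/35464)/(216/5) = 5125/851136

r = 1/5; a_0 = 1; a_1 = -15/11; a_2 = 15/88; a_3 = 25/88; a_4 = -75/1144; a_5 = -375/17732; a_6 = 5125/851136


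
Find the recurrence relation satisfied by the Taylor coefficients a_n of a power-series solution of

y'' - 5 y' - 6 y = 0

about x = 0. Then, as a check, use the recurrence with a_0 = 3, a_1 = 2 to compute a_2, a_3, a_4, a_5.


Substitute y = sum_n a_n x^n.
y''(x) has coefficient (n+2)(n+1) a_{n+2} at x^n;
-5 y'(x) has coefficient -5 (n+1) a_{n+1} at x^n;
-6 y(x) has coefficient -6 a_n at x^n.
Matching x^n: (n+2)(n+1) a_{n+2} - 5 (n+1) a_{n+1} - 6 a_n = 0.
Thus a_{n+2} = [5 (n+1) a_{n+1} + 6 a_n] / ((n+1)(n+2)).

Check with a_0 = 3, a_1 = 2 (apply the recurrence for n = 0, 1, 2, 3): a_0 = 3, a_1 = 2, a_2 = 14, a_3 = 76/3, a_4 = 116/3, a_5 = 694/15.

a_(n+2) = [5 (n+1) a_(n+1) + 6 a_n] / ((n+1)(n+2)); check: a_0 = 3, a_1 = 2, a_2 = 14, a_3 = 76/3, a_4 = 116/3, a_5 = 694/15


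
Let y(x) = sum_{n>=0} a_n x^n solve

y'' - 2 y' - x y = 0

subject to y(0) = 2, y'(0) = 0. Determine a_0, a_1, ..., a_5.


Ansatz: y(x) = sum_{n>=0} a_n x^n, so y'(x) = sum_{n>=1} n a_n x^(n-1) and y''(x) = sum_{n>=2} n(n-1) a_n x^(n-2).
Substitute into P(x) y'' + Q(x) y' + R(x) y = 0 with P(x) = 1, Q(x) = -2, R(x) = -x, and match powers of x.
Initial conditions: a_0 = 2, a_1 = 0.
Setting the coefficient of each power of x to zero and solving order by order (substituting the coefficients already found):
  x^0: 2 a_2 - 2 a_1 = 0  ->  2 a_2 = 2 a_1 = 0  ->  a_2 = 0
  x^1: 6 a_3 - 4 a_2 - a_0 = 0  ->  6 a_3 = 4 a_2 + a_0 = 2  ->  a_3 = 1/3
  x^2: 12 a_4 - 6 a_3 - a_1 = 0  ->  12 a_4 = 6 a_3 + a_1 = 2  ->  a_4 = 1/6
  x^3: 20 a_5 - 8 a_4 - a_2 = 0  ->  20 a_5 = 8 a_4 + a_2 = 4/3  ->  a_5 = 1/15
Truncated series: y(x) = 2 + (1/3) x^3 + (1/6) x^4 + (1/15) x^5 + O(x^6).

a_0 = 2; a_1 = 0; a_2 = 0; a_3 = 1/3; a_4 = 1/6; a_5 = 1/15


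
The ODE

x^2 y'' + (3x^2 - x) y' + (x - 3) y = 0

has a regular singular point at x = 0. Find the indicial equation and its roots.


Divide by x^2 to reach normal form y'' + P_1(x) y' + P_2(x) y = 0 with P_1(x) = 3 - 1/x and P_2(x) = 1/x - 3/x^2.
x = 0 is a singular point because the y'-coefficient 3 - 1/x has a pole at x = 0 and the y-coefficient 1/x - 3/x^2 has a pole at x = 0.
It is a regular singular point because x P_1(x) = p(x) = 3x - 1 and x^2 P_2(x) = q(x) = x - 3 are polynomials, hence analytic at x = 0.
p(0) = -1,  q(0) = -3.
Indicial equation: r(r-1) + p(0) r + q(0) = 0, i.e. r^2 + (p(0) - 1) r + q(0) = 0, i.e. r^2 - 2 r - 3 = 0.
Discriminant: (-2)^2 - 4(-3) = 16, so r = (2 ± 4)/2.
Solving: r_1 = 3, r_2 = -1.

indicial: r^2 - 2 r - 3 = 0; roots r_1 = 3, r_2 = -1


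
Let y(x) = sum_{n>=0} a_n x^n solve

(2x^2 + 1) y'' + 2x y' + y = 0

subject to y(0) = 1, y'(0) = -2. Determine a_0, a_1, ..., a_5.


Ansatz: y(x) = sum_{n>=0} a_n x^n, so y'(x) = sum_{n>=1} n a_n x^(n-1) and y''(x) = sum_{n>=2} n(n-1) a_n x^(n-2).
Substitute into P(x) y'' + Q(x) y' + R(x) y = 0 with P(x) = 2x^2 + 1, Q(x) = 2x, R(x) = 1, and match powers of x.
Initial conditions: a_0 = 1, a_1 = -2.
Setting the coefficient of each power of x to zero and solving order by order (substituting the coefficients already found):
  x^0: 2 a_2 + a_0 = 0  ->  2 a_2 = -a_0 = -1  ->  a_2 = -1/2
  x^1: 6 a_3 + 3 a_1 = 0  ->  6 a_3 = -3 a_1 = 6  ->  a_3 = 1
  x^2: 12 a_4 + 9 a_2 = 0  ->  12 a_4 = -9 a_2 = 9/2  ->  a_4 = 3/8
  x^3: 20 a_5 + 19 a_3 = 0  ->  20 a_5 = -19 a_3 = -19  ->  a_5 = -19/20
Truncated series: y(x) = 1 - 2 x - (1/2) x^2 + x^3 + (3/8) x^4 - (19/20) x^5 + O(x^6).

a_0 = 1; a_1 = -2; a_2 = -1/2; a_3 = 1; a_4 = 3/8; a_5 = -19/20


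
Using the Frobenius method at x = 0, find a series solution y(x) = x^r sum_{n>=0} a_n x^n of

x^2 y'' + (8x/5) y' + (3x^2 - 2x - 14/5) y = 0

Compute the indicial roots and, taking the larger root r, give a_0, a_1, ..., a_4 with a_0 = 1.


Write in Frobenius form y'' + (p(x)/x) y' + (q(x)/x^2) y = 0:
  p(x) = 8/5,  q(x) = 3x^2 - 2x - 14/5.
Indicial equation: r(r-1) + (8/5) r + (-14/5) = 0 -> roots r_1 = 7/5, r_2 = -2.
Take r = r_1 = 7/5. Let y(x) = x^r sum_{n>=0} a_n x^n with a_0 = 1.
Substitute y = x^r sum a_n x^n and match x^{r+n}. The recurrence is
  D(n) a_n - 2 a_{n-1} + 3 a_{n-2} = 0,  where D(n) = (r+n)(r+n-1) + (8/5)(r+n) + (-14/5).
  a_n = [2 a_{n-1} - 3 a_{n-2}] / D(n).
Since the indicial polynomial factors as (r - r_1)(r - r_2), D(n) = (r_1 + n - r_1)(r_1 + n - r_2) = n(n + 17/5).
Evaluating step by step (a_0 = 1):
  n = 1: D(1) = 1(1 + 17/5) = 22/5; numerator = 2(1) = 2; a_1 = (2)/(22/5) = 5/11
  n = 2: D(2) = 2(2 + 17/5) = 54/5; numerator = 2(5/11) - 3(1) = -23/11; a_2 = (-23/11)/(54/5) = -115/594
  n = 3: D(3) = 3(3 + 17/5) = 96/5; numerator = 2(-115/594) - 3(5/11) = -520/297; a_3 = (-520/297)/(96/5) = -325/3564
  n = 4: D(4) = 4(4 + 17/5) = 148/5; numerator = 2(-325/3564) - 3(-115/594) = 355/891; a_4 = (355/891)/(148/5) = 1775/131868

r = 7/5; a_0 = 1; a_1 = 5/11; a_2 = -115/594; a_3 = -325/3564; a_4 = 1775/131868


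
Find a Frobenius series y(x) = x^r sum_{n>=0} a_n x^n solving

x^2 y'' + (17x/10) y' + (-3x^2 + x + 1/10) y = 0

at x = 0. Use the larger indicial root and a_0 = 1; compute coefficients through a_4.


Write in Frobenius form y'' + (p(x)/x) y' + (q(x)/x^2) y = 0:
  p(x) = 17/10,  q(x) = -3x^2 + x + 1/10.
Indicial equation: r(r-1) + (17/10) r + (1/10) = 0 -> roots r_1 = -1/5, r_2 = -1/2.
Take r = r_1 = -1/5. Let y(x) = x^r sum_{n>=0} a_n x^n with a_0 = 1.
Substitute y = x^r sum a_n x^n and match x^{r+n}. The recurrence is
  D(n) a_n + 1 a_{n-1} - 3 a_{n-2} = 0,  where D(n) = (r+n)(r+n-1) + (17/10)(r+n) + (1/10).
  a_n = [-1 a_{n-1} + 3 a_{n-2}] / D(n).
Since the indicial polynomial factors as (r - r_1)(r - r_2), D(n) = (r_1 + n - r_1)(r_1 + n - r_2) = n(n + 3/10).
Evaluating step by step (a_0 = 1):
  n = 1: D(1) = 1(1 + 3/10) = 13/10; numerator = -1(1) = -1; a_1 = (-1)/(13/10) = -10/13
  n = 2: D(2) = 2(2 + 3/10) = 23/5; numerator = -1(-10/13) + 3(1) = 49/13; a_2 = (49/13)/(23/5) = 245/299
  n = 3: D(3) = 3(3 + 3/10) = 99/10; numerator = -1(245/299) + 3(-10/13) = -935/299; a_3 = (-935/299)/(99/10) = -850/2691
  n = 4: D(4) = 4(4 + 3/10) = 86/5; numerator = -1(-850/2691) + 3(245/299) = 7465/2691; a_4 = (7465/2691)/(86/5) = 37325/231426

r = -1/5; a_0 = 1; a_1 = -10/13; a_2 = 245/299; a_3 = -850/2691; a_4 = 37325/231426


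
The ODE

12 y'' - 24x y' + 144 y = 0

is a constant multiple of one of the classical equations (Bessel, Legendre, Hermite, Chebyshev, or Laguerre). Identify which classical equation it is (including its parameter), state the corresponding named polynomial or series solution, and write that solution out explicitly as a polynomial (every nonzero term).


All three coefficients share the factor 12; dividing through by 12 gives  y'' - 2x y' + 12 y = 0.
This matches the Hermite equation y'' - 2x y' + 2n y = 0 with 2n = 12, so n = 6; the polynomial solution is H_6(x).
With y = sum_k a_k x^k, matching x^k gives (k+2)(k+1) a_{k+2} = 2(k - n) a_k = 2(k - 6) a_k. The right side vanishes at k = 6, so the series with the parity of 6 terminates at degree 6.
Standard normalization: leading coefficient of H_n is 2^n, so a_6 = 2^6 = 64. Work downward with a_k = (k+1)(k+2) a_{k+2} / (2(k - n)):
  a_4 = (5)(6)(64) / (2(4 - 6)) = 1920/(-4) = -480
  a_2 = (3)(4)(-480) / (2(2 - 6)) = -5760/(-8) = 720
  a_0 = (1)(2)(720) / (2(0 - 6)) = 1440/(-12) = -120
Hence H_6(x) = 64 x^6 - 480 x^4 + 720 x^2 - 120.

H_6(x); series = 64 x^6 - 480 x^4 + 720 x^2 - 120


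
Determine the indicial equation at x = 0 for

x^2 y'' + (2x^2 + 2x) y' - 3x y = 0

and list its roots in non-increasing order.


Divide by x^2 to reach normal form y'' + P_1(x) y' + P_2(x) y = 0 with P_1(x) = 2 + 2/x and P_2(x) = -3/x.
x = 0 is a singular point because the y'-coefficient 2 + 2/x has a pole at x = 0 and the y-coefficient -3/x has a pole at x = 0.
It is a regular singular point because x P_1(x) = p(x) = 2x + 2 and x^2 P_2(x) = q(x) = -3x are polynomials, hence analytic at x = 0.
p(0) = 2,  q(0) = 0.
Indicial equation: r(r-1) + p(0) r + q(0) = 0, i.e. r^2 + (p(0) - 1) r + q(0) = 0, i.e. r^2 + 1 r = 0.
Discriminant: (1)^2 - 4(0) = 1, so r = (-1 ± 1)/2.
Solving: r_1 = 0, r_2 = -1.

indicial: r^2 + 1 r = 0; roots r_1 = 0, r_2 = -1


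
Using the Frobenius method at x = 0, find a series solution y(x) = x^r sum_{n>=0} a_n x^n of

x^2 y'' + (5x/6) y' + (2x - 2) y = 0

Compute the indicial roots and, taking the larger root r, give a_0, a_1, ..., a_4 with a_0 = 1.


Write in Frobenius form y'' + (p(x)/x) y' + (q(x)/x^2) y = 0:
  p(x) = 5/6,  q(x) = 2x - 2.
Indicial equation: r(r-1) + (5/6) r + (-2) = 0 -> roots r_1 = 3/2, r_2 = -4/3.
Take r = r_1 = 3/2. Let y(x) = x^r sum_{n>=0} a_n x^n with a_0 = 1.
Substitute y = x^r sum a_n x^n and match x^{r+n}. The recurrence is
  D(n) a_n + 2 a_{n-1} = 0,  where D(n) = (r+n)(r+n-1) + (5/6)(r+n) + (-2).
  a_n = -2 / D(n) * a_{n-1}.
Since the indicial polynomial factors as (r - r_1)(r - r_2), D(n) = (r_1 + n - r_1)(r_1 + n - r_2) = n(n + 17/6).
Evaluating step by step (a_0 = 1):
  n = 1: D(1) = 1(1 + 17/6) = 23/6; numerator = -2(1) = -2; a_1 = (-2)/(23/6) = -12/23
  n = 2: D(2) = 2(2 + 17/6) = 29/3; numerator = -2(-12/23) = 24/23; a_2 = (24/23)/(29/3) = 72/667
  n = 3: D(3) = 3(3 + 17/6) = 35/2; numerator = -2(72/667) = -144/667; a_3 = (-144/667)/(35/2) = -288/23345
  n = 4: D(4) = 4(4 + 17/6) = 82/3; numerator = -2(-288/23345) = 576/23345; a_4 = (576/23345)/(82/3) = 864/957145

r = 3/2; a_0 = 1; a_1 = -12/23; a_2 = 72/667; a_3 = -288/23345; a_4 = 864/957145


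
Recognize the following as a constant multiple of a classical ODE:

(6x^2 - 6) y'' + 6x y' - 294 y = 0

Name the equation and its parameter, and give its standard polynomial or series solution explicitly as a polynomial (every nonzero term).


All three coefficients share the factor -6; dividing through by -6 gives  (1 - x^2) y'' - x y' + 49 y = 0.
This matches the Chebyshev equation (1 - x^2) y'' - x y' + n^2 y = 0 (note the -x y' term, not -2x y') with n^2 = 49, so n = 7; the polynomial solution is T_7(x).
With y = sum_k a_k x^k, matching x^k gives (k+2)(k+1) a_{k+2} = (k^2 - n^2) a_k = (k - 7)(k + 7) a_k. The right side vanishes at k = 7, so the series with the parity of 7 terminates at degree 7.
Standard normalization: leading coefficient of T_n is 2^(n-1), so a_7 = 2^6 = 64. Work downward with a_k = (k+1)(k+2) a_{k+2} / ((k - 7)(k + 7)):
  a_5 = (6)(7)(64) / ((5 - 7)(5 + 7)) = 2688/(-24) = -112
  a_3 = (4)(5)(-112) / ((3 - 7)(3 + 7)) = -2240/(-40) = 56
  a_1 = (2)(3)(56) / ((1 - 7)(1 + 7)) = 336/(-48) = -7
Hence T_7(x) = 64 x^7 - 112 x^5 + 56 x^3 - 7 x.

T_7(x); series = 64 x^7 - 112 x^5 + 56 x^3 - 7 x


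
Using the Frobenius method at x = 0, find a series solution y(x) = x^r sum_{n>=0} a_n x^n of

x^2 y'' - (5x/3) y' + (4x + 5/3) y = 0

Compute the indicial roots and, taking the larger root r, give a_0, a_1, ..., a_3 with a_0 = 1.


Write in Frobenius form y'' + (p(x)/x) y' + (q(x)/x^2) y = 0:
  p(x) = -5/3,  q(x) = 4x + 5/3.
Indicial equation: r(r-1) + (-5/3) r + (5/3) = 0 -> roots r_1 = 5/3, r_2 = 1.
Take r = r_1 = 5/3. Let y(x) = x^r sum_{n>=0} a_n x^n with a_0 = 1.
Substitute y = x^r sum a_n x^n and match x^{r+n}. The recurrence is
  D(n) a_n + 4 a_{n-1} = 0,  where D(n) = (r+n)(r+n-1) + (-5/3)(r+n) + (5/3).
  a_n = -4 / D(n) * a_{n-1}.
Since the indicial polynomial factors as (r - r_1)(r - r_2), D(n) = (r_1 + n - r_1)(r_1 + n - r_2) = n(n + 2/3).
Evaluating step by step (a_0 = 1):
  n = 1: D(1) = 1(1 + 2/3) = 5/3; numerator = -4(1) = -4; a_1 = (-4)/(5/3) = -12/5
  n = 2: D(2) = 2(2 + 2/3) = 16/3; numerator = -4(-12/5) = 48/5; a_2 = (48/5)/(16/3) = 9/5
  n = 3: D(3) = 3(3 + 2/3) = 11; numerator = -4(9/5) = -36/5; a_3 = (-36/5)/(11) = -36/55

r = 5/3; a_0 = 1; a_1 = -12/5; a_2 = 9/5; a_3 = -36/55


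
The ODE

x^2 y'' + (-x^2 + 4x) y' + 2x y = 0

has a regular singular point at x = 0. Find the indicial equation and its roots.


Divide by x^2 to reach normal form y'' + P_1(x) y' + P_2(x) y = 0 with P_1(x) = -1 + 4/x and P_2(x) = 2/x.
x = 0 is a singular point because the y'-coefficient -1 + 4/x has a pole at x = 0 and the y-coefficient 2/x has a pole at x = 0.
It is a regular singular point because x P_1(x) = p(x) = 4 - x and x^2 P_2(x) = q(x) = 2x are polynomials, hence analytic at x = 0.
p(0) = 4,  q(0) = 0.
Indicial equation: r(r-1) + p(0) r + q(0) = 0, i.e. r^2 + (p(0) - 1) r + q(0) = 0, i.e. r^2 + 3 r = 0.
Discriminant: (3)^2 - 4(0) = 9, so r = (-3 ± 3)/2.
Solving: r_1 = 0, r_2 = -3.

indicial: r^2 + 3 r = 0; roots r_1 = 0, r_2 = -3


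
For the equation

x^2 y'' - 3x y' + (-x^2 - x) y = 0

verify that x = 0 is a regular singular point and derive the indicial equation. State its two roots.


Divide by x^2 to reach normal form y'' + P_1(x) y' + P_2(x) y = 0 with P_1(x) = -3/x and P_2(x) = -1 - 1/x.
x = 0 is a singular point because the y'-coefficient -3/x has a pole at x = 0 and the y-coefficient -1 - 1/x has a pole at x = 0.
It is a regular singular point because x P_1(x) = p(x) = -3 and x^2 P_2(x) = q(x) = -x^2 - x are polynomials, hence analytic at x = 0.
p(0) = -3,  q(0) = 0.
Indicial equation: r(r-1) + p(0) r + q(0) = 0, i.e. r^2 + (p(0) - 1) r + q(0) = 0, i.e. r^2 - 4 r = 0.
Discriminant: (-4)^2 - 4(0) = 16, so r = (4 ± 4)/2.
Solving: r_1 = 4, r_2 = 0.

indicial: r^2 - 4 r = 0; roots r_1 = 4, r_2 = 0


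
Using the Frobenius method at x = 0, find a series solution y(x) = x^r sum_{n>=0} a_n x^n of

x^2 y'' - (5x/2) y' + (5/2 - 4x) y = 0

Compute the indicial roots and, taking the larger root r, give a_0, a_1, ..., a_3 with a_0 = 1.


Write in Frobenius form y'' + (p(x)/x) y' + (q(x)/x^2) y = 0:
  p(x) = -5/2,  q(x) = 5/2 - 4x.
Indicial equation: r(r-1) + (-5/2) r + (5/2) = 0 -> roots r_1 = 5/2, r_2 = 1.
Take r = r_1 = 5/2. Let y(x) = x^r sum_{n>=0} a_n x^n with a_0 = 1.
Substitute y = x^r sum a_n x^n and match x^{r+n}. The recurrence is
  D(n) a_n - 4 a_{n-1} = 0,  where D(n) = (r+n)(r+n-1) + (-5/2)(r+n) + (5/2).
  a_n = 4 / D(n) * a_{n-1}.
Since the indicial polynomial factors as (r - r_1)(r - r_2), D(n) = (r_1 + n - r_1)(r_1 + n - r_2) = n(n + 3/2).
Evaluating step by step (a_0 = 1):
  n = 1: D(1) = 1(1 + 3/2) = 5/2; numerator = 4(1) = 4; a_1 = (4)/(5/2) = 8/5
  n = 2: D(2) = 2(2 + 3/2) = 7; numerator = 4(8/5) = 32/5; a_2 = (32/5)/(7) = 32/35
  n = 3: D(3) = 3(3 + 3/2) = 27/2; numerator = 4(32/35) = 128/35; a_3 = (128/35)/(27/2) = 256/945

r = 5/2; a_0 = 1; a_1 = 8/5; a_2 = 32/35; a_3 = 256/945


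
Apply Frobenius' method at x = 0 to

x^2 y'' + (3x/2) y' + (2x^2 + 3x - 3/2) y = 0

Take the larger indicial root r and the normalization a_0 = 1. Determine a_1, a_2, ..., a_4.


Write in Frobenius form y'' + (p(x)/x) y' + (q(x)/x^2) y = 0:
  p(x) = 3/2,  q(x) = 2x^2 + 3x - 3/2.
Indicial equation: r(r-1) + (3/2) r + (-3/2) = 0 -> roots r_1 = 1, r_2 = -3/2.
Take r = r_1 = 1. Let y(x) = x^r sum_{n>=0} a_n x^n with a_0 = 1.
Substitute y = x^r sum a_n x^n and match x^{r+n}. The recurrence is
  D(n) a_n + 3 a_{n-1} + 2 a_{n-2} = 0,  where D(n) = (r+n)(r+n-1) + (3/2)(r+n) + (-3/2).
  a_n = [-3 a_{n-1} - 2 a_{n-2}] / D(n).
Since the indicial polynomial factors as (r - r_1)(r - r_2), D(n) = (r_1 + n - r_1)(r_1 + n - r_2) = n(n + 5/2).
Evaluating step by step (a_0 = 1):
  n = 1: D(1) = 1(1 + 5/2) = 7/2; numerator = -3(1) = -3; a_1 = (-3)/(7/2) = -6/7
  n = 2: D(2) = 2(2 + 5/2) = 9; numerator = -3(-6/7) - 2(1) = 4/7; a_2 = (4/7)/(9) = 4/63
  n = 3: D(3) = 3(3 + 5/2) = 33/2; numerator = -3(4/63) - 2(-6/7) = 32/21; a_3 = (32/21)/(33/2) = 64/693
  n = 4: D(4) = 4(4 + 5/2) = 26; numerator = -3(64/693) - 2(4/63) = -40/99; a_4 = (-40/99)/(26) = -20/1287

r = 1; a_0 = 1; a_1 = -6/7; a_2 = 4/63; a_3 = 64/693; a_4 = -20/1287


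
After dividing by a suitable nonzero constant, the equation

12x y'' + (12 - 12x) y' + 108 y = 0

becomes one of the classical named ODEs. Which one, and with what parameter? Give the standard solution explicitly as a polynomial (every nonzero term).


All three coefficients share the factor 12; dividing through by 12 gives  x y'' + (1 - x) y' + 9 y = 0.
This matches the Laguerre equation x y'' + (1 - x) y' + n y = 0 with n = 9; the polynomial solution is L_9(x).
With y = sum_k a_k x^k, matching x^k gives (k+1)k a_{k+1} + (k+1) a_{k+1} - k a_k + n a_k = 0, i.e. (k+1)^2 a_{k+1} = (k - n) a_k = (k - 9) a_k. The right side vanishes at k = 9, so the series terminates at degree 9.
Standard normalization L_n(0) = 1 gives a_0 = 1. Work upward with a_{k+1} = (k - 9) a_k / (k+1)^2:
  a_1 = (0 - 9)(1) / 1^2 = -9/1 = -9
  a_2 = (1 - 9)(-9) / 2^2 = 72/4 = 18
  a_3 = (2 - 9)(18) / 3^2 = -126/9 = -14
  a_4 = (3 - 9)(-14) / 4^2 = 84/16 = 21/4
  a_5 = (4 - 9)(21/4) / 5^2 = (-105/4)/25 = -21/20
  a_6 = (5 - 9)(-21/20) / 6^2 = (21/5)/36 = 7/60
  a_7 = (6 - 9)(7/60) / 7^2 = (-7/20)/49 = -1/140
  a_8 = (7 - 9)(-1/140) / 8^2 = (1/70)/64 = 1/4480
  a_9 = (8 - 9)(1/4480) / 9^2 = (-1/4480)/81 = -1/362880
Hence L_9(x) = -x^9/362880 + x^8/4480 - x^7/140 + 7 x^6/60 - 21 x^5/20 + 21 x^4/4 - 14 x^3 + 18 x^2 - 9 x + 1.

L_9(x); series = -x^9/362880 + x^8/4480 - x^7/140 + 7 x^6/60 - 21 x^5/20 + 21 x^4/4 - 14 x^3 + 18 x^2 - 9 x + 1


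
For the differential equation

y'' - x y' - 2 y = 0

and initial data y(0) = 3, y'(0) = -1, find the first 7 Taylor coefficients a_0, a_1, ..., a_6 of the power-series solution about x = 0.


Ansatz: y(x) = sum_{n>=0} a_n x^n, so y'(x) = sum_{n>=1} n a_n x^(n-1) and y''(x) = sum_{n>=2} n(n-1) a_n x^(n-2).
Substitute into P(x) y'' + Q(x) y' + R(x) y = 0 with P(x) = 1, Q(x) = -x, R(x) = -2, and match powers of x.
Initial conditions: a_0 = 3, a_1 = -1.
Setting the coefficient of each power of x to zero and solving order by order (substituting the coefficients already found):
  x^0: 2 a_2 - 2 a_0 = 0  ->  2 a_2 = 2 a_0 = 6  ->  a_2 = 3
  x^1: 6 a_3 - 3 a_1 = 0  ->  6 a_3 = 3 a_1 = -3  ->  a_3 = -1/2
  x^2: 12 a_4 - 4 a_2 = 0  ->  12 a_4 = 4 a_2 = 12  ->  a_4 = 1
  x^3: 20 a_5 - 5 a_3 = 0  ->  20 a_5 = 5 a_3 = -5/2  ->  a_5 = -1/8
  x^4: 30 a_6 - 6 a_4 = 0  ->  30 a_6 = 6 a_4 = 6  ->  a_6 = 1/5
Truncated series: y(x) = 3 - x + 3 x^2 - (1/2) x^3 + x^4 - (1/8) x^5 + (1/5) x^6 + O(x^7).

a_0 = 3; a_1 = -1; a_2 = 3; a_3 = -1/2; a_4 = 1; a_5 = -1/8; a_6 = 1/5


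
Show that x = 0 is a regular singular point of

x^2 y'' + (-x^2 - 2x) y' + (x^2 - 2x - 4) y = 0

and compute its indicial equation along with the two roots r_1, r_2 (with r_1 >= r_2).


Divide by x^2 to reach normal form y'' + P_1(x) y' + P_2(x) y = 0 with P_1(x) = -1 - 2/x and P_2(x) = 1 - 2/x - 4/x^2.
x = 0 is a singular point because the y'-coefficient -1 - 2/x has a pole at x = 0 and the y-coefficient 1 - 2/x - 4/x^2 has a pole at x = 0.
It is a regular singular point because x P_1(x) = p(x) = -x - 2 and x^2 P_2(x) = q(x) = x^2 - 2x - 4 are polynomials, hence analytic at x = 0.
p(0) = -2,  q(0) = -4.
Indicial equation: r(r-1) + p(0) r + q(0) = 0, i.e. r^2 + (p(0) - 1) r + q(0) = 0, i.e. r^2 - 3 r - 4 = 0.
Discriminant: (-3)^2 - 4(-4) = 25, so r = (3 ± 5)/2.
Solving: r_1 = 4, r_2 = -1.

indicial: r^2 - 3 r - 4 = 0; roots r_1 = 4, r_2 = -1


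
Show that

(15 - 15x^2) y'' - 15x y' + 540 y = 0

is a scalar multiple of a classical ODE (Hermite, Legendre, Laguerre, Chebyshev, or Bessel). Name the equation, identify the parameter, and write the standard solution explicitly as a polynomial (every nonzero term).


All three coefficients share the factor 15; dividing through by 15 gives  (1 - x^2) y'' - x y' + 36 y = 0.
This matches the Chebyshev equation (1 - x^2) y'' - x y' + n^2 y = 0 (note the -x y' term, not -2x y') with n^2 = 36, so n = 6; the polynomial solution is T_6(x).
With y = sum_k a_k x^k, matching x^k gives (k+2)(k+1) a_{k+2} = (k^2 - n^2) a_k = (k - 6)(k + 6) a_k. The right side vanishes at k = 6, so the series with the parity of 6 terminates at degree 6.
Standard normalization: leading coefficient of T_n is 2^(n-1), so a_6 = 2^5 = 32. Work downward with a_k = (k+1)(k+2) a_{k+2} / ((k - 6)(k + 6)):
  a_4 = (5)(6)(32) / ((4 - 6)(4 + 6)) = 960/(-20) = -48
  a_2 = (3)(4)(-48) / ((2 - 6)(2 + 6)) = -576/(-32) = 18
  a_0 = (1)(2)(18) / ((0 - 6)(0 + 6)) = 36/(-36) = -1
Hence T_6(x) = 32 x^6 - 48 x^4 + 18 x^2 - 1.

T_6(x); series = 32 x^6 - 48 x^4 + 18 x^2 - 1
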